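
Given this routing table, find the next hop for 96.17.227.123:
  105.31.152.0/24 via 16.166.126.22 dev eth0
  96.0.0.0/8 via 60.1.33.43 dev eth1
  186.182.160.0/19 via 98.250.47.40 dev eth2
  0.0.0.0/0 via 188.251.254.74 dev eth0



Longest prefix match for 96.17.227.123:
  /24 105.31.152.0: no
  /8 96.0.0.0: MATCH
  /19 186.182.160.0: no
  /0 0.0.0.0: MATCH
Selected: next-hop 60.1.33.43 via eth1 (matched /8)


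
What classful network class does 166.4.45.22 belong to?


First octet: 166
Binary: 10100110
10xxxxxx -> Class B (128-191)
Class B, default mask 255.255.0.0 (/16)


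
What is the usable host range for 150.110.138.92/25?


Network: 150.110.138.0
Broadcast: 150.110.138.127
First usable = network + 1
Last usable = broadcast - 1
Range: 150.110.138.1 to 150.110.138.126


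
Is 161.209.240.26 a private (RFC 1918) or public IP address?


RFC 1918 private ranges:
  10.0.0.0/8 (10.0.0.0 - 10.255.255.255)
  172.16.0.0/12 (172.16.0.0 - 172.31.255.255)
  192.168.0.0/16 (192.168.0.0 - 192.168.255.255)
Public (not in any RFC 1918 range)


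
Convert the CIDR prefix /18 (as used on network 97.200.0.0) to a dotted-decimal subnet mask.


/18 means 18 network bits, 14 host bits
Binary: 11111111111111111100000000000000
Mask: 255.255.192.0


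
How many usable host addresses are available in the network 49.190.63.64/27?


Host bits = 32 - 27 = 5
Total addresses = 2^5 = 32
Usable = total - 2 (network and broadcast)
Usable hosts: 30


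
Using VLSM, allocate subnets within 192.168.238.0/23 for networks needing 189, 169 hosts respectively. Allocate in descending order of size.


189 hosts -> /24 (254 usable): 192.168.238.0/24
169 hosts -> /24 (254 usable): 192.168.239.0/24
Allocation: 192.168.238.0/24 (189 hosts, 254 usable); 192.168.239.0/24 (169 hosts, 254 usable)


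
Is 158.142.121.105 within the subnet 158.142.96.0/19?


Subnet network: 158.142.96.0
Test IP AND mask: 158.142.96.0
Yes, 158.142.121.105 is in 158.142.96.0/19


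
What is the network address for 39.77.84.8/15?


IP:   00100111.01001101.01010100.00001000
Mask: 11111111.11111110.00000000.00000000
AND operation:
Net:  00100111.01001100.00000000.00000000
Network: 39.76.0.0/15


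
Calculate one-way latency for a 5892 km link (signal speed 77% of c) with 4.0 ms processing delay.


Speed = 0.77 * 3e5 km/s = 231000 km/s
Propagation delay = 5892 / 231000 = 0.0255 s = 25.5065 ms
Processing delay = 4.0 ms
Total one-way latency = 29.5065 ms


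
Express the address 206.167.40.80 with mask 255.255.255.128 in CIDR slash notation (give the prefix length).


Binary: 11111111.11111111.11111111.10000000
Count leading 1s
Prefix: /25


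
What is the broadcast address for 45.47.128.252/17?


Network: 45.47.128.0/17
Host bits = 15
Set all host bits to 1:
Broadcast: 45.47.255.255


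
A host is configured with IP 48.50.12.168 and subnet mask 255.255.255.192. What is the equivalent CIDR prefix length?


Binary: 11111111.11111111.11111111.11000000
Count leading 1s
Prefix: /26


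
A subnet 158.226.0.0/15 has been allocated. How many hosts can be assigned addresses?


Host bits = 32 - 15 = 17
Total addresses = 2^17 = 131072
Usable = total - 2 (network and broadcast)
Usable hosts: 131070


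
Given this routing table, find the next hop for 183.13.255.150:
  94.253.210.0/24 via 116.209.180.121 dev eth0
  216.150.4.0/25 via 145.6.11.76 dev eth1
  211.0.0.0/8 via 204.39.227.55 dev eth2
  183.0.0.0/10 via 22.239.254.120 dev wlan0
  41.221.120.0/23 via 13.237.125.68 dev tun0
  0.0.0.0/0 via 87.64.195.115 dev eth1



Longest prefix match for 183.13.255.150:
  /24 94.253.210.0: no
  /25 216.150.4.0: no
  /8 211.0.0.0: no
  /10 183.0.0.0: MATCH
  /23 41.221.120.0: no
  /0 0.0.0.0: MATCH
Selected: next-hop 22.239.254.120 via wlan0 (matched /10)


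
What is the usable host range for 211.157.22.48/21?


Network: 211.157.16.0
Broadcast: 211.157.23.255
First usable = network + 1
Last usable = broadcast - 1
Range: 211.157.16.1 to 211.157.23.254


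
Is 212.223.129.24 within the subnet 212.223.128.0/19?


Subnet network: 212.223.128.0
Test IP AND mask: 212.223.128.0
Yes, 212.223.129.24 is in 212.223.128.0/19


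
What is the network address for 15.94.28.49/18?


IP:   00001111.01011110.00011100.00110001
Mask: 11111111.11111111.11000000.00000000
AND operation:
Net:  00001111.01011110.00000000.00000000
Network: 15.94.0.0/18


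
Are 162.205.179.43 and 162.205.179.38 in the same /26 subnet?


Mask: 255.255.255.192
162.205.179.43 AND mask = 162.205.179.0
162.205.179.38 AND mask = 162.205.179.0
Yes, same subnet (162.205.179.0)


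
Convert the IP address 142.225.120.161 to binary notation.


142 = 10001110
225 = 11100001
120 = 01111000
161 = 10100001
Binary: 10001110.11100001.01111000.10100001


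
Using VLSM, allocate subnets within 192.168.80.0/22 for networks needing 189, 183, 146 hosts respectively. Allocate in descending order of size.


189 hosts -> /24 (254 usable): 192.168.80.0/24
183 hosts -> /24 (254 usable): 192.168.81.0/24
146 hosts -> /24 (254 usable): 192.168.82.0/24
Allocation: 192.168.80.0/24 (189 hosts, 254 usable); 192.168.81.0/24 (183 hosts, 254 usable); 192.168.82.0/24 (146 hosts, 254 usable)


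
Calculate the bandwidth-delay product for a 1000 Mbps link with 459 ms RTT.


BDP = bandwidth * RTT
= 1000 Mbps * 459 ms
= 1000 * 1e6 * 459 / 1000 bits
= 459000000 bits
= 57375000 bytes
= 56030.2734 KB
BDP = 459000000 bits (57375000 bytes)


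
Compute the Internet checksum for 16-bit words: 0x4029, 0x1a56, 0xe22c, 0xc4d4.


Sum all words (with carry folding):
+ 0x4029 = 0x4029
+ 0x1a56 = 0x5a7f
+ 0xe22c = 0x3cac
+ 0xc4d4 = 0x0181
One's complement: ~0x0181
Checksum = 0xfe7e


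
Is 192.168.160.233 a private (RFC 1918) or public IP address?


RFC 1918 private ranges:
  10.0.0.0/8 (10.0.0.0 - 10.255.255.255)
  172.16.0.0/12 (172.16.0.0 - 172.31.255.255)
  192.168.0.0/16 (192.168.0.0 - 192.168.255.255)
Private (in 192.168.0.0/16)


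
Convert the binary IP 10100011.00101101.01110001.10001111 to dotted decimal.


10100011 = 163
00101101 = 45
01110001 = 113
10001111 = 143
IP: 163.45.113.143


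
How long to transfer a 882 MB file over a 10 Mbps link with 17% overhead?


Effective throughput = 10 * (1 - 17/100) = 8.3 Mbps
File size in Mb = 882 * 8 = 7056 Mb
Time = 7056 / 8.3
Time = 850.1205 seconds


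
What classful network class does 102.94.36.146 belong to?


First octet: 102
Binary: 01100110
0xxxxxxx -> Class A (1-126)
Class A, default mask 255.0.0.0 (/8)


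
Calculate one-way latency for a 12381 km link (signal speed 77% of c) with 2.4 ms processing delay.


Speed = 0.77 * 3e5 km/s = 231000 km/s
Propagation delay = 12381 / 231000 = 0.0536 s = 53.5974 ms
Processing delay = 2.4 ms
Total one-way latency = 55.9974 ms


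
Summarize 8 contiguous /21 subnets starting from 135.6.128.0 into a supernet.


Original prefix: /21
Number of subnets: 8 = 2^3
New prefix = 21 - 3 = 18
Supernet: 135.6.128.0/18


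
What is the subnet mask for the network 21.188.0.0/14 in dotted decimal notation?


/14 means 14 network bits, 18 host bits
Binary: 11111111111111000000000000000000
Mask: 255.252.0.0


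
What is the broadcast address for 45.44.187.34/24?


Network: 45.44.187.0/24
Host bits = 8
Set all host bits to 1:
Broadcast: 45.44.187.255


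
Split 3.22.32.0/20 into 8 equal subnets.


New prefix = 20 + 3 = 23
Each subnet has 512 addresses
  3.22.32.0/23
  3.22.34.0/23
  3.22.36.0/23
  3.22.38.0/23
  3.22.40.0/23
  3.22.42.0/23
  3.22.44.0/23
  3.22.46.0/23
Subnets: 3.22.32.0/23, 3.22.34.0/23, 3.22.36.0/23, 3.22.38.0/23, 3.22.40.0/23, 3.22.42.0/23, 3.22.44.0/23, 3.22.46.0/23


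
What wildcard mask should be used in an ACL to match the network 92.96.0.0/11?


Subnet mask: 255.224.0.0
Wildcard = 255.255.255.255 - subnet mask
255 - 255 = 0
255 - 224 = 31
255 - 0 = 255
255 - 0 = 255
Wildcard: 0.31.255.255


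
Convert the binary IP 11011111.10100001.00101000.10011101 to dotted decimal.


11011111 = 223
10100001 = 161
00101000 = 40
10011101 = 157
IP: 223.161.40.157


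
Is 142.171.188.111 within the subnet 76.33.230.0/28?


Subnet network: 76.33.230.0
Test IP AND mask: 142.171.188.96
No, 142.171.188.111 is not in 76.33.230.0/28


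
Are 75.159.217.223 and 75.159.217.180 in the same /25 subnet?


Mask: 255.255.255.128
75.159.217.223 AND mask = 75.159.217.128
75.159.217.180 AND mask = 75.159.217.128
Yes, same subnet (75.159.217.128)


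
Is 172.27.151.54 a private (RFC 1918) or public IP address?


RFC 1918 private ranges:
  10.0.0.0/8 (10.0.0.0 - 10.255.255.255)
  172.16.0.0/12 (172.16.0.0 - 172.31.255.255)
  192.168.0.0/16 (192.168.0.0 - 192.168.255.255)
Private (in 172.16.0.0/12)


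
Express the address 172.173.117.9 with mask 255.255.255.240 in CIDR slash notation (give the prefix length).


Binary: 11111111.11111111.11111111.11110000
Count leading 1s
Prefix: /28


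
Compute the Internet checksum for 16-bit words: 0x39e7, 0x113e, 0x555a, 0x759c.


Sum all words (with carry folding):
+ 0x39e7 = 0x39e7
+ 0x113e = 0x4b25
+ 0x555a = 0xa07f
+ 0x759c = 0x161c
One's complement: ~0x161c
Checksum = 0xe9e3


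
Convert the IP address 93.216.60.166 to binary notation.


93 = 01011101
216 = 11011000
60 = 00111100
166 = 10100110
Binary: 01011101.11011000.00111100.10100110


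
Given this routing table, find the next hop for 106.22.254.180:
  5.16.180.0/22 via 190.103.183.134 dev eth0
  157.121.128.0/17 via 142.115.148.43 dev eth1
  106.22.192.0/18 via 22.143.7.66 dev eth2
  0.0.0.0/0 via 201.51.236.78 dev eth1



Longest prefix match for 106.22.254.180:
  /22 5.16.180.0: no
  /17 157.121.128.0: no
  /18 106.22.192.0: MATCH
  /0 0.0.0.0: MATCH
Selected: next-hop 22.143.7.66 via eth2 (matched /18)


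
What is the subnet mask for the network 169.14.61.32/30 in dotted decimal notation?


/30 means 30 network bits, 2 host bits
Binary: 11111111111111111111111111111100
Mask: 255.255.255.252


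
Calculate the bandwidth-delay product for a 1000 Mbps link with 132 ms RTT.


BDP = bandwidth * RTT
= 1000 Mbps * 132 ms
= 1000 * 1e6 * 132 / 1000 bits
= 132000000 bits
= 16500000 bytes
= 16113.2812 KB
BDP = 132000000 bits (16500000 bytes)


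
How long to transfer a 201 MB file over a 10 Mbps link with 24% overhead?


Effective throughput = 10 * (1 - 24/100) = 7.6 Mbps
File size in Mb = 201 * 8 = 1608 Mb
Time = 1608 / 7.6
Time = 211.5789 seconds


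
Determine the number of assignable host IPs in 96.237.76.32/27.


Host bits = 32 - 27 = 5
Total addresses = 2^5 = 32
Usable = total - 2 (network and broadcast)
Usable hosts: 30


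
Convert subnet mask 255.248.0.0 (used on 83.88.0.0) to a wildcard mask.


Subnet mask: 255.248.0.0
Wildcard = 255.255.255.255 - subnet mask
255 - 255 = 0
255 - 248 = 7
255 - 0 = 255
255 - 0 = 255
Wildcard: 0.7.255.255


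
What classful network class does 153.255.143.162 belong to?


First octet: 153
Binary: 10011001
10xxxxxx -> Class B (128-191)
Class B, default mask 255.255.0.0 (/16)


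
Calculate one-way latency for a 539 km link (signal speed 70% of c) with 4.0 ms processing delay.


Speed = 0.7 * 3e5 km/s = 210000 km/s
Propagation delay = 539 / 210000 = 0.0026 s = 2.5667 ms
Processing delay = 4.0 ms
Total one-way latency = 6.5667 ms


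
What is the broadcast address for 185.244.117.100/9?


Network: 185.128.0.0/9
Host bits = 23
Set all host bits to 1:
Broadcast: 185.255.255.255


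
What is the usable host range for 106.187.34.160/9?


Network: 106.128.0.0
Broadcast: 106.255.255.255
First usable = network + 1
Last usable = broadcast - 1
Range: 106.128.0.1 to 106.255.255.254


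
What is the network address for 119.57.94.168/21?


IP:   01110111.00111001.01011110.10101000
Mask: 11111111.11111111.11111000.00000000
AND operation:
Net:  01110111.00111001.01011000.00000000
Network: 119.57.88.0/21


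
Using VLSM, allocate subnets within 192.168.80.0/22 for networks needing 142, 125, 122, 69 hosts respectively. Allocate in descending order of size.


142 hosts -> /24 (254 usable): 192.168.80.0/24
125 hosts -> /25 (126 usable): 192.168.81.0/25
122 hosts -> /25 (126 usable): 192.168.81.128/25
69 hosts -> /25 (126 usable): 192.168.82.0/25
Allocation: 192.168.80.0/24 (142 hosts, 254 usable); 192.168.81.0/25 (125 hosts, 126 usable); 192.168.81.128/25 (122 hosts, 126 usable); 192.168.82.0/25 (69 hosts, 126 usable)


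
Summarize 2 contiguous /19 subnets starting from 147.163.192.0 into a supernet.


Original prefix: /19
Number of subnets: 2 = 2^1
New prefix = 19 - 1 = 18
Supernet: 147.163.192.0/18


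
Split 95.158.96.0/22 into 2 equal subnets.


New prefix = 22 + 1 = 23
Each subnet has 512 addresses
  95.158.96.0/23
  95.158.98.0/23
Subnets: 95.158.96.0/23, 95.158.98.0/23


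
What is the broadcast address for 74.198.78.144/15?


Network: 74.198.0.0/15
Host bits = 17
Set all host bits to 1:
Broadcast: 74.199.255.255


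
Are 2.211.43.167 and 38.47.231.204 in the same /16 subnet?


Mask: 255.255.0.0
2.211.43.167 AND mask = 2.211.0.0
38.47.231.204 AND mask = 38.47.0.0
No, different subnets (2.211.0.0 vs 38.47.0.0)


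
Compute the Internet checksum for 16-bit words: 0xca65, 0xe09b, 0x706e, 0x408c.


Sum all words (with carry folding):
+ 0xca65 = 0xca65
+ 0xe09b = 0xab01
+ 0x706e = 0x1b70
+ 0x408c = 0x5bfc
One's complement: ~0x5bfc
Checksum = 0xa403


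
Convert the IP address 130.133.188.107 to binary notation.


130 = 10000010
133 = 10000101
188 = 10111100
107 = 01101011
Binary: 10000010.10000101.10111100.01101011


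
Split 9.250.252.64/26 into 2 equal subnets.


New prefix = 26 + 1 = 27
Each subnet has 32 addresses
  9.250.252.64/27
  9.250.252.96/27
Subnets: 9.250.252.64/27, 9.250.252.96/27


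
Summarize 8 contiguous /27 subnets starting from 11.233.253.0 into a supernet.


Original prefix: /27
Number of subnets: 8 = 2^3
New prefix = 27 - 3 = 24
Supernet: 11.233.253.0/24


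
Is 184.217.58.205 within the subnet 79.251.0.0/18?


Subnet network: 79.251.0.0
Test IP AND mask: 184.217.0.0
No, 184.217.58.205 is not in 79.251.0.0/18


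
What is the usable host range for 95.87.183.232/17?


Network: 95.87.128.0
Broadcast: 95.87.255.255
First usable = network + 1
Last usable = broadcast - 1
Range: 95.87.128.1 to 95.87.255.254


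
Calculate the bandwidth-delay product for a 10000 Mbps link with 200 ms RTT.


BDP = bandwidth * RTT
= 10000 Mbps * 200 ms
= 10000 * 1e6 * 200 / 1000 bits
= 2000000000 bits
= 250000000 bytes
= 244140.625 KB
BDP = 2000000000 bits (250000000 bytes)


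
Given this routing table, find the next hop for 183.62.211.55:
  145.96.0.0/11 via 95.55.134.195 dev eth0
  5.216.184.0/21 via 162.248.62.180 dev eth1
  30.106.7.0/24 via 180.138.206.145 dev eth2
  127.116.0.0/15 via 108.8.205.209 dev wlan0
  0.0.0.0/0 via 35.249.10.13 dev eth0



Longest prefix match for 183.62.211.55:
  /11 145.96.0.0: no
  /21 5.216.184.0: no
  /24 30.106.7.0: no
  /15 127.116.0.0: no
  /0 0.0.0.0: MATCH
Selected: next-hop 35.249.10.13 via eth0 (matched /0)


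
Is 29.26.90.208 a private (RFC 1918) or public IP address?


RFC 1918 private ranges:
  10.0.0.0/8 (10.0.0.0 - 10.255.255.255)
  172.16.0.0/12 (172.16.0.0 - 172.31.255.255)
  192.168.0.0/16 (192.168.0.0 - 192.168.255.255)
Public (not in any RFC 1918 range)


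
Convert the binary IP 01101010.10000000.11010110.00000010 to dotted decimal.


01101010 = 106
10000000 = 128
11010110 = 214
00000010 = 2
IP: 106.128.214.2


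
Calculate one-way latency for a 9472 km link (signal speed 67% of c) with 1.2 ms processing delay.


Speed = 0.67 * 3e5 km/s = 201000 km/s
Propagation delay = 9472 / 201000 = 0.0471 s = 47.1244 ms
Processing delay = 1.2 ms
Total one-way latency = 48.3244 ms


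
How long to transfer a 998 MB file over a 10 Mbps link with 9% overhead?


Effective throughput = 10 * (1 - 9/100) = 9.1 Mbps
File size in Mb = 998 * 8 = 7984 Mb
Time = 7984 / 9.1
Time = 877.3626 seconds


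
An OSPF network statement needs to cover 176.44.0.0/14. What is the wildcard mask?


Subnet mask: 255.252.0.0
Wildcard = 255.255.255.255 - subnet mask
255 - 255 = 0
255 - 252 = 3
255 - 0 = 255
255 - 0 = 255
Wildcard: 0.3.255.255


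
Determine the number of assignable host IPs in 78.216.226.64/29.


Host bits = 32 - 29 = 3
Total addresses = 2^3 = 8
Usable = total - 2 (network and broadcast)
Usable hosts: 6


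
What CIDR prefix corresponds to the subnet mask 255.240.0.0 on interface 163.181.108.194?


Binary: 11111111.11110000.00000000.00000000
Count leading 1s
Prefix: /12


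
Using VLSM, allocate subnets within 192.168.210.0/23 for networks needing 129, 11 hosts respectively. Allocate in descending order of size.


129 hosts -> /24 (254 usable): 192.168.210.0/24
11 hosts -> /28 (14 usable): 192.168.211.0/28
Allocation: 192.168.210.0/24 (129 hosts, 254 usable); 192.168.211.0/28 (11 hosts, 14 usable)


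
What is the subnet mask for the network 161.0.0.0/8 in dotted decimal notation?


/8 means 8 network bits, 24 host bits
Binary: 11111111000000000000000000000000
Mask: 255.0.0.0


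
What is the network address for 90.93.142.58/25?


IP:   01011010.01011101.10001110.00111010
Mask: 11111111.11111111.11111111.10000000
AND operation:
Net:  01011010.01011101.10001110.00000000
Network: 90.93.142.0/25


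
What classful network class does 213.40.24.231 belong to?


First octet: 213
Binary: 11010101
110xxxxx -> Class C (192-223)
Class C, default mask 255.255.255.0 (/24)


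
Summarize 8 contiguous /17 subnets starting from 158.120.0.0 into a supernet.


Original prefix: /17
Number of subnets: 8 = 2^3
New prefix = 17 - 3 = 14
Supernet: 158.120.0.0/14


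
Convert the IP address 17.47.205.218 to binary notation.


17 = 00010001
47 = 00101111
205 = 11001101
218 = 11011010
Binary: 00010001.00101111.11001101.11011010


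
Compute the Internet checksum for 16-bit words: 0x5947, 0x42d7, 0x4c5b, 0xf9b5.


Sum all words (with carry folding):
+ 0x5947 = 0x5947
+ 0x42d7 = 0x9c1e
+ 0x4c5b = 0xe879
+ 0xf9b5 = 0xe22f
One's complement: ~0xe22f
Checksum = 0x1dd0


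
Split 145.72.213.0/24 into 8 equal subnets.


New prefix = 24 + 3 = 27
Each subnet has 32 addresses
  145.72.213.0/27
  145.72.213.32/27
  145.72.213.64/27
  145.72.213.96/27
  145.72.213.128/27
  145.72.213.160/27
  145.72.213.192/27
  145.72.213.224/27
Subnets: 145.72.213.0/27, 145.72.213.32/27, 145.72.213.64/27, 145.72.213.96/27, 145.72.213.128/27, 145.72.213.160/27, 145.72.213.192/27, 145.72.213.224/27


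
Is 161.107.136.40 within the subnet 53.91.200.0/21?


Subnet network: 53.91.200.0
Test IP AND mask: 161.107.136.0
No, 161.107.136.40 is not in 53.91.200.0/21


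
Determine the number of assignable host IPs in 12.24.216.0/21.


Host bits = 32 - 21 = 11
Total addresses = 2^11 = 2048
Usable = total - 2 (network and broadcast)
Usable hosts: 2046


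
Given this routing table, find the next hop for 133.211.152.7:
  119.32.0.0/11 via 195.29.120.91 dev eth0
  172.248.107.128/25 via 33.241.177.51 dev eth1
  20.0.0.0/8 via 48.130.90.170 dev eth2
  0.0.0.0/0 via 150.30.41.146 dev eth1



Longest prefix match for 133.211.152.7:
  /11 119.32.0.0: no
  /25 172.248.107.128: no
  /8 20.0.0.0: no
  /0 0.0.0.0: MATCH
Selected: next-hop 150.30.41.146 via eth1 (matched /0)


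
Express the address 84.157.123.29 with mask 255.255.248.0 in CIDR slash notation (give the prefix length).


Binary: 11111111.11111111.11111000.00000000
Count leading 1s
Prefix: /21


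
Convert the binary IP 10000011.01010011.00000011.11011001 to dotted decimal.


10000011 = 131
01010011 = 83
00000011 = 3
11011001 = 217
IP: 131.83.3.217


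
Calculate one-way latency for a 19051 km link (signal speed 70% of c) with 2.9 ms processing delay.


Speed = 0.7 * 3e5 km/s = 210000 km/s
Propagation delay = 19051 / 210000 = 0.0907 s = 90.719 ms
Processing delay = 2.9 ms
Total one-way latency = 93.619 ms


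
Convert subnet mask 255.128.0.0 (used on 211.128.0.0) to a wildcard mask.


Subnet mask: 255.128.0.0
Wildcard = 255.255.255.255 - subnet mask
255 - 255 = 0
255 - 128 = 127
255 - 0 = 255
255 - 0 = 255
Wildcard: 0.127.255.255


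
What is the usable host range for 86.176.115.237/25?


Network: 86.176.115.128
Broadcast: 86.176.115.255
First usable = network + 1
Last usable = broadcast - 1
Range: 86.176.115.129 to 86.176.115.254


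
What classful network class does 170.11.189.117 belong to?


First octet: 170
Binary: 10101010
10xxxxxx -> Class B (128-191)
Class B, default mask 255.255.0.0 (/16)


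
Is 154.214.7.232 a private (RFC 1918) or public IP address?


RFC 1918 private ranges:
  10.0.0.0/8 (10.0.0.0 - 10.255.255.255)
  172.16.0.0/12 (172.16.0.0 - 172.31.255.255)
  192.168.0.0/16 (192.168.0.0 - 192.168.255.255)
Public (not in any RFC 1918 range)


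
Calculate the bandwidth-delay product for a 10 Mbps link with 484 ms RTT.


BDP = bandwidth * RTT
= 10 Mbps * 484 ms
= 10 * 1e6 * 484 / 1000 bits
= 4840000 bits
= 605000 bytes
= 590.8203 KB
BDP = 4840000 bits (605000 bytes)


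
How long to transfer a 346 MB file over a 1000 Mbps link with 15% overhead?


Effective throughput = 1000 * (1 - 15/100) = 850 Mbps
File size in Mb = 346 * 8 = 2768 Mb
Time = 2768 / 850
Time = 3.2565 seconds


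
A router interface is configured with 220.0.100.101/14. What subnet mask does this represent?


/14 means 14 network bits, 18 host bits
Binary: 11111111111111000000000000000000
Mask: 255.252.0.0


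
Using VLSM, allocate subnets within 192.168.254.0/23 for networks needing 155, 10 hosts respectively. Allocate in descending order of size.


155 hosts -> /24 (254 usable): 192.168.254.0/24
10 hosts -> /28 (14 usable): 192.168.255.0/28
Allocation: 192.168.254.0/24 (155 hosts, 254 usable); 192.168.255.0/28 (10 hosts, 14 usable)


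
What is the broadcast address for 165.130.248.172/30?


Network: 165.130.248.172/30
Host bits = 2
Set all host bits to 1:
Broadcast: 165.130.248.175


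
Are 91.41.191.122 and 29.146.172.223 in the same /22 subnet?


Mask: 255.255.252.0
91.41.191.122 AND mask = 91.41.188.0
29.146.172.223 AND mask = 29.146.172.0
No, different subnets (91.41.188.0 vs 29.146.172.0)


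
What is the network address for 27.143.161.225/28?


IP:   00011011.10001111.10100001.11100001
Mask: 11111111.11111111.11111111.11110000
AND operation:
Net:  00011011.10001111.10100001.11100000
Network: 27.143.161.224/28


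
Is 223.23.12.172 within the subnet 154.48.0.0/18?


Subnet network: 154.48.0.0
Test IP AND mask: 223.23.0.0
No, 223.23.12.172 is not in 154.48.0.0/18


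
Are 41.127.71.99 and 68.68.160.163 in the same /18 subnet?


Mask: 255.255.192.0
41.127.71.99 AND mask = 41.127.64.0
68.68.160.163 AND mask = 68.68.128.0
No, different subnets (41.127.64.0 vs 68.68.128.0)


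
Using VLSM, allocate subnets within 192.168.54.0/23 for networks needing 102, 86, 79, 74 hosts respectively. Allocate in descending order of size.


102 hosts -> /25 (126 usable): 192.168.54.0/25
86 hosts -> /25 (126 usable): 192.168.54.128/25
79 hosts -> /25 (126 usable): 192.168.55.0/25
74 hosts -> /25 (126 usable): 192.168.55.128/25
Allocation: 192.168.54.0/25 (102 hosts, 126 usable); 192.168.54.128/25 (86 hosts, 126 usable); 192.168.55.0/25 (79 hosts, 126 usable); 192.168.55.128/25 (74 hosts, 126 usable)


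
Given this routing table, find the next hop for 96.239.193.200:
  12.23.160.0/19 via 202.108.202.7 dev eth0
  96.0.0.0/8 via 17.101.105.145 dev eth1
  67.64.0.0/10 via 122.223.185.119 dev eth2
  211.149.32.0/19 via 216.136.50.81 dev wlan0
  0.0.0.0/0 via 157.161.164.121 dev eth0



Longest prefix match for 96.239.193.200:
  /19 12.23.160.0: no
  /8 96.0.0.0: MATCH
  /10 67.64.0.0: no
  /19 211.149.32.0: no
  /0 0.0.0.0: MATCH
Selected: next-hop 17.101.105.145 via eth1 (matched /8)


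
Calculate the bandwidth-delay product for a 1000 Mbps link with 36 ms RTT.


BDP = bandwidth * RTT
= 1000 Mbps * 36 ms
= 1000 * 1e6 * 36 / 1000 bits
= 36000000 bits
= 4500000 bytes
= 4394.5312 KB
BDP = 36000000 bits (4500000 bytes)


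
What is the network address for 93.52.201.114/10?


IP:   01011101.00110100.11001001.01110010
Mask: 11111111.11000000.00000000.00000000
AND operation:
Net:  01011101.00000000.00000000.00000000
Network: 93.0.0.0/10


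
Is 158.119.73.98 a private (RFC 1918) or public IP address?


RFC 1918 private ranges:
  10.0.0.0/8 (10.0.0.0 - 10.255.255.255)
  172.16.0.0/12 (172.16.0.0 - 172.31.255.255)
  192.168.0.0/16 (192.168.0.0 - 192.168.255.255)
Public (not in any RFC 1918 range)


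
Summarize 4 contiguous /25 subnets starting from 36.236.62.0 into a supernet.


Original prefix: /25
Number of subnets: 4 = 2^2
New prefix = 25 - 2 = 23
Supernet: 36.236.62.0/23


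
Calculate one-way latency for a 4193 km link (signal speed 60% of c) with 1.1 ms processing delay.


Speed = 0.6 * 3e5 km/s = 180000 km/s
Propagation delay = 4193 / 180000 = 0.0233 s = 23.2944 ms
Processing delay = 1.1 ms
Total one-way latency = 24.3944 ms


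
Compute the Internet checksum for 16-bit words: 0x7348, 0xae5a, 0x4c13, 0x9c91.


Sum all words (with carry folding):
+ 0x7348 = 0x7348
+ 0xae5a = 0x21a3
+ 0x4c13 = 0x6db6
+ 0x9c91 = 0x0a48
One's complement: ~0x0a48
Checksum = 0xf5b7


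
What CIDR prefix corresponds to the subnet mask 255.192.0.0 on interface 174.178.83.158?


Binary: 11111111.11000000.00000000.00000000
Count leading 1s
Prefix: /10


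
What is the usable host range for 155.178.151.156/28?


Network: 155.178.151.144
Broadcast: 155.178.151.159
First usable = network + 1
Last usable = broadcast - 1
Range: 155.178.151.145 to 155.178.151.158


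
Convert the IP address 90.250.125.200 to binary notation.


90 = 01011010
250 = 11111010
125 = 01111101
200 = 11001000
Binary: 01011010.11111010.01111101.11001000


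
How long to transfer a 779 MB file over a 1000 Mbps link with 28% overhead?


Effective throughput = 1000 * (1 - 28/100) = 720 Mbps
File size in Mb = 779 * 8 = 6232 Mb
Time = 6232 / 720
Time = 8.6556 seconds


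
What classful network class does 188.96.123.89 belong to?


First octet: 188
Binary: 10111100
10xxxxxx -> Class B (128-191)
Class B, default mask 255.255.0.0 (/16)


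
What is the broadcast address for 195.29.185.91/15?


Network: 195.28.0.0/15
Host bits = 17
Set all host bits to 1:
Broadcast: 195.29.255.255


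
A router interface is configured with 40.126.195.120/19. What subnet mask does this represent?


/19 means 19 network bits, 13 host bits
Binary: 11111111111111111110000000000000
Mask: 255.255.224.0


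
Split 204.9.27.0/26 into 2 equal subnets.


New prefix = 26 + 1 = 27
Each subnet has 32 addresses
  204.9.27.0/27
  204.9.27.32/27
Subnets: 204.9.27.0/27, 204.9.27.32/27


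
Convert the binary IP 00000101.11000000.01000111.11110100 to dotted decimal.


00000101 = 5
11000000 = 192
01000111 = 71
11110100 = 244
IP: 5.192.71.244


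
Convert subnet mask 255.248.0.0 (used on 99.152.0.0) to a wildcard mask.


Subnet mask: 255.248.0.0
Wildcard = 255.255.255.255 - subnet mask
255 - 255 = 0
255 - 248 = 7
255 - 0 = 255
255 - 0 = 255
Wildcard: 0.7.255.255


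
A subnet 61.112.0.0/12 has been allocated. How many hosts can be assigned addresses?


Host bits = 32 - 12 = 20
Total addresses = 2^20 = 1048576
Usable = total - 2 (network and broadcast)
Usable hosts: 1048574


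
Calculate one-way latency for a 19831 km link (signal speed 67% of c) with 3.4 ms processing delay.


Speed = 0.67 * 3e5 km/s = 201000 km/s
Propagation delay = 19831 / 201000 = 0.0987 s = 98.6617 ms
Processing delay = 3.4 ms
Total one-way latency = 102.0617 ms


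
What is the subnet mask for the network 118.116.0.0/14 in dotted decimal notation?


/14 means 14 network bits, 18 host bits
Binary: 11111111111111000000000000000000
Mask: 255.252.0.0


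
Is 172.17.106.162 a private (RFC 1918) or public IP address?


RFC 1918 private ranges:
  10.0.0.0/8 (10.0.0.0 - 10.255.255.255)
  172.16.0.0/12 (172.16.0.0 - 172.31.255.255)
  192.168.0.0/16 (192.168.0.0 - 192.168.255.255)
Private (in 172.16.0.0/12)


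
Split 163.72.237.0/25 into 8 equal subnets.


New prefix = 25 + 3 = 28
Each subnet has 16 addresses
  163.72.237.0/28
  163.72.237.16/28
  163.72.237.32/28
  163.72.237.48/28
  163.72.237.64/28
  163.72.237.80/28
  163.72.237.96/28
  163.72.237.112/28
Subnets: 163.72.237.0/28, 163.72.237.16/28, 163.72.237.32/28, 163.72.237.48/28, 163.72.237.64/28, 163.72.237.80/28, 163.72.237.96/28, 163.72.237.112/28


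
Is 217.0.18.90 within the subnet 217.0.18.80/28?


Subnet network: 217.0.18.80
Test IP AND mask: 217.0.18.80
Yes, 217.0.18.90 is in 217.0.18.80/28


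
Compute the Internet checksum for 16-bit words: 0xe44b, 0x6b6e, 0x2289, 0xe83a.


Sum all words (with carry folding):
+ 0xe44b = 0xe44b
+ 0x6b6e = 0x4fba
+ 0x2289 = 0x7243
+ 0xe83a = 0x5a7e
One's complement: ~0x5a7e
Checksum = 0xa581


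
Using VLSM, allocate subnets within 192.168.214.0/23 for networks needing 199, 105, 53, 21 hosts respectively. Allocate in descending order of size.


199 hosts -> /24 (254 usable): 192.168.214.0/24
105 hosts -> /25 (126 usable): 192.168.215.0/25
53 hosts -> /26 (62 usable): 192.168.215.128/26
21 hosts -> /27 (30 usable): 192.168.215.192/27
Allocation: 192.168.214.0/24 (199 hosts, 254 usable); 192.168.215.0/25 (105 hosts, 126 usable); 192.168.215.128/26 (53 hosts, 62 usable); 192.168.215.192/27 (21 hosts, 30 usable)


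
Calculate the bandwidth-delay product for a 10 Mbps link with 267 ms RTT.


BDP = bandwidth * RTT
= 10 Mbps * 267 ms
= 10 * 1e6 * 267 / 1000 bits
= 2670000 bits
= 333750 bytes
= 325.9277 KB
BDP = 2670000 bits (333750 bytes)


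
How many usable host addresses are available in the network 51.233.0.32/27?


Host bits = 32 - 27 = 5
Total addresses = 2^5 = 32
Usable = total - 2 (network and broadcast)
Usable hosts: 30


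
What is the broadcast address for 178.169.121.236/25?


Network: 178.169.121.128/25
Host bits = 7
Set all host bits to 1:
Broadcast: 178.169.121.255


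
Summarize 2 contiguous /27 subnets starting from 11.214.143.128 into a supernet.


Original prefix: /27
Number of subnets: 2 = 2^1
New prefix = 27 - 1 = 26
Supernet: 11.214.143.128/26


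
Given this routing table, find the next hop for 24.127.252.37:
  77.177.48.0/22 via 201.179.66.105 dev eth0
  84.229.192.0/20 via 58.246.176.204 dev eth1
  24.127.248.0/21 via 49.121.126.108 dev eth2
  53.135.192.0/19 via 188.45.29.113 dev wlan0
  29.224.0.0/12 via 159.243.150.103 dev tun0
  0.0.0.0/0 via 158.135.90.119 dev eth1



Longest prefix match for 24.127.252.37:
  /22 77.177.48.0: no
  /20 84.229.192.0: no
  /21 24.127.248.0: MATCH
  /19 53.135.192.0: no
  /12 29.224.0.0: no
  /0 0.0.0.0: MATCH
Selected: next-hop 49.121.126.108 via eth2 (matched /21)


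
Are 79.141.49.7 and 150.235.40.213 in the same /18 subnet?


Mask: 255.255.192.0
79.141.49.7 AND mask = 79.141.0.0
150.235.40.213 AND mask = 150.235.0.0
No, different subnets (79.141.0.0 vs 150.235.0.0)


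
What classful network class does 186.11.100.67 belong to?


First octet: 186
Binary: 10111010
10xxxxxx -> Class B (128-191)
Class B, default mask 255.255.0.0 (/16)


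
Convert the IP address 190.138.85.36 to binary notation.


190 = 10111110
138 = 10001010
85 = 01010101
36 = 00100100
Binary: 10111110.10001010.01010101.00100100


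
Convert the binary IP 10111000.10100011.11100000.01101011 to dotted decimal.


10111000 = 184
10100011 = 163
11100000 = 224
01101011 = 107
IP: 184.163.224.107


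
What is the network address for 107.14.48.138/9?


IP:   01101011.00001110.00110000.10001010
Mask: 11111111.10000000.00000000.00000000
AND operation:
Net:  01101011.00000000.00000000.00000000
Network: 107.0.0.0/9


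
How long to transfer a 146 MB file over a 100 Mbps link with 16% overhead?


Effective throughput = 100 * (1 - 16/100) = 84 Mbps
File size in Mb = 146 * 8 = 1168 Mb
Time = 1168 / 84
Time = 13.9048 seconds


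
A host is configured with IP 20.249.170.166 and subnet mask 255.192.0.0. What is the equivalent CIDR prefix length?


Binary: 11111111.11000000.00000000.00000000
Count leading 1s
Prefix: /10


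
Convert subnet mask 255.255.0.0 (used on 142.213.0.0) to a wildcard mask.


Subnet mask: 255.255.0.0
Wildcard = 255.255.255.255 - subnet mask
255 - 255 = 0
255 - 255 = 0
255 - 0 = 255
255 - 0 = 255
Wildcard: 0.0.255.255


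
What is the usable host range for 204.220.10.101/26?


Network: 204.220.10.64
Broadcast: 204.220.10.127
First usable = network + 1
Last usable = broadcast - 1
Range: 204.220.10.65 to 204.220.10.126


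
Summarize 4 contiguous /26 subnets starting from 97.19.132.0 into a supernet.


Original prefix: /26
Number of subnets: 4 = 2^2
New prefix = 26 - 2 = 24
Supernet: 97.19.132.0/24


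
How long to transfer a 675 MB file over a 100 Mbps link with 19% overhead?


Effective throughput = 100 * (1 - 19/100) = 81 Mbps
File size in Mb = 675 * 8 = 5400 Mb
Time = 5400 / 81
Time = 66.6667 seconds


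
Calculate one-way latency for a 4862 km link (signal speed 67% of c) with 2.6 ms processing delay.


Speed = 0.67 * 3e5 km/s = 201000 km/s
Propagation delay = 4862 / 201000 = 0.0242 s = 24.1891 ms
Processing delay = 2.6 ms
Total one-way latency = 26.7891 ms


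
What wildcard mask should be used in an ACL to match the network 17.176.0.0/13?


Subnet mask: 255.248.0.0
Wildcard = 255.255.255.255 - subnet mask
255 - 255 = 0
255 - 248 = 7
255 - 0 = 255
255 - 0 = 255
Wildcard: 0.7.255.255


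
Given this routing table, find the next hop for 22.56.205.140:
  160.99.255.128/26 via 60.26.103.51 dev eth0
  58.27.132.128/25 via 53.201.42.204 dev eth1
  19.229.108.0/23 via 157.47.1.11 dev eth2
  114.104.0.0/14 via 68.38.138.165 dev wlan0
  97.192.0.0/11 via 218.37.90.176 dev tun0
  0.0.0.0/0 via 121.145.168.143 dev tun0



Longest prefix match for 22.56.205.140:
  /26 160.99.255.128: no
  /25 58.27.132.128: no
  /23 19.229.108.0: no
  /14 114.104.0.0: no
  /11 97.192.0.0: no
  /0 0.0.0.0: MATCH
Selected: next-hop 121.145.168.143 via tun0 (matched /0)


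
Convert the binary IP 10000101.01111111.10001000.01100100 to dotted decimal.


10000101 = 133
01111111 = 127
10001000 = 136
01100100 = 100
IP: 133.127.136.100


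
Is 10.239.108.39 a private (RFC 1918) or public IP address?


RFC 1918 private ranges:
  10.0.0.0/8 (10.0.0.0 - 10.255.255.255)
  172.16.0.0/12 (172.16.0.0 - 172.31.255.255)
  192.168.0.0/16 (192.168.0.0 - 192.168.255.255)
Private (in 10.0.0.0/8)


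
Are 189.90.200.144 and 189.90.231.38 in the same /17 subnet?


Mask: 255.255.128.0
189.90.200.144 AND mask = 189.90.128.0
189.90.231.38 AND mask = 189.90.128.0
Yes, same subnet (189.90.128.0)


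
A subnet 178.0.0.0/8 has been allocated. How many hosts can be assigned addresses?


Host bits = 32 - 8 = 24
Total addresses = 2^24 = 16777216
Usable = total - 2 (network and broadcast)
Usable hosts: 16777214


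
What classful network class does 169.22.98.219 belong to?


First octet: 169
Binary: 10101001
10xxxxxx -> Class B (128-191)
Class B, default mask 255.255.0.0 (/16)


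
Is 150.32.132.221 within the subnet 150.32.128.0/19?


Subnet network: 150.32.128.0
Test IP AND mask: 150.32.128.0
Yes, 150.32.132.221 is in 150.32.128.0/19


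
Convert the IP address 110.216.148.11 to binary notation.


110 = 01101110
216 = 11011000
148 = 10010100
11 = 00001011
Binary: 01101110.11011000.10010100.00001011


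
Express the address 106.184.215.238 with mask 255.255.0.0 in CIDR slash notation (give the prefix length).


Binary: 11111111.11111111.00000000.00000000
Count leading 1s
Prefix: /16


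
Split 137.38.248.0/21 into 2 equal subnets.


New prefix = 21 + 1 = 22
Each subnet has 1024 addresses
  137.38.248.0/22
  137.38.252.0/22
Subnets: 137.38.248.0/22, 137.38.252.0/22


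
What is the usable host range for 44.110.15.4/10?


Network: 44.64.0.0
Broadcast: 44.127.255.255
First usable = network + 1
Last usable = broadcast - 1
Range: 44.64.0.1 to 44.127.255.254


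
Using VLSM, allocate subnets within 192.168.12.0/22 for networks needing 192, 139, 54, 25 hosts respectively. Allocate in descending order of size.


192 hosts -> /24 (254 usable): 192.168.12.0/24
139 hosts -> /24 (254 usable): 192.168.13.0/24
54 hosts -> /26 (62 usable): 192.168.14.0/26
25 hosts -> /27 (30 usable): 192.168.14.64/27
Allocation: 192.168.12.0/24 (192 hosts, 254 usable); 192.168.13.0/24 (139 hosts, 254 usable); 192.168.14.0/26 (54 hosts, 62 usable); 192.168.14.64/27 (25 hosts, 30 usable)


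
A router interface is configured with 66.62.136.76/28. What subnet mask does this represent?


/28 means 28 network bits, 4 host bits
Binary: 11111111111111111111111111110000
Mask: 255.255.255.240


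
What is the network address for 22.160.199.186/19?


IP:   00010110.10100000.11000111.10111010
Mask: 11111111.11111111.11100000.00000000
AND operation:
Net:  00010110.10100000.11000000.00000000
Network: 22.160.192.0/19


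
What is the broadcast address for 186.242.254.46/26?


Network: 186.242.254.0/26
Host bits = 6
Set all host bits to 1:
Broadcast: 186.242.254.63


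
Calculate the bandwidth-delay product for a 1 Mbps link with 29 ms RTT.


BDP = bandwidth * RTT
= 1 Mbps * 29 ms
= 1 * 1e6 * 29 / 1000 bits
= 29000 bits
= 3625 bytes
= 3.54 KB
BDP = 29000 bits (3625 bytes)


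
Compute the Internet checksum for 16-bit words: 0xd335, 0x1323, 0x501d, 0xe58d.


Sum all words (with carry folding):
+ 0xd335 = 0xd335
+ 0x1323 = 0xe658
+ 0x501d = 0x3676
+ 0xe58d = 0x1c04
One's complement: ~0x1c04
Checksum = 0xe3fb


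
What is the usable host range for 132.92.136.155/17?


Network: 132.92.128.0
Broadcast: 132.92.255.255
First usable = network + 1
Last usable = broadcast - 1
Range: 132.92.128.1 to 132.92.255.254


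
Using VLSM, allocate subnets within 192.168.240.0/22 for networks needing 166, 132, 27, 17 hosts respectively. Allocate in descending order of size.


166 hosts -> /24 (254 usable): 192.168.240.0/24
132 hosts -> /24 (254 usable): 192.168.241.0/24
27 hosts -> /27 (30 usable): 192.168.242.0/27
17 hosts -> /27 (30 usable): 192.168.242.32/27
Allocation: 192.168.240.0/24 (166 hosts, 254 usable); 192.168.241.0/24 (132 hosts, 254 usable); 192.168.242.0/27 (27 hosts, 30 usable); 192.168.242.32/27 (17 hosts, 30 usable)


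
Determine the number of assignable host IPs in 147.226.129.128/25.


Host bits = 32 - 25 = 7
Total addresses = 2^7 = 128
Usable = total - 2 (network and broadcast)
Usable hosts: 126


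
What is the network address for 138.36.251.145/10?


IP:   10001010.00100100.11111011.10010001
Mask: 11111111.11000000.00000000.00000000
AND operation:
Net:  10001010.00000000.00000000.00000000
Network: 138.0.0.0/10


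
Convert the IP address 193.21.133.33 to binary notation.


193 = 11000001
21 = 00010101
133 = 10000101
33 = 00100001
Binary: 11000001.00010101.10000101.00100001


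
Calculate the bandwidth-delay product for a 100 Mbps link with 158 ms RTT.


BDP = bandwidth * RTT
= 100 Mbps * 158 ms
= 100 * 1e6 * 158 / 1000 bits
= 15800000 bits
= 1975000 bytes
= 1928.7109 KB
BDP = 15800000 bits (1975000 bytes)


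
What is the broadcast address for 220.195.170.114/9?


Network: 220.128.0.0/9
Host bits = 23
Set all host bits to 1:
Broadcast: 220.255.255.255


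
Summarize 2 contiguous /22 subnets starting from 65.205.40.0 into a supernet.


Original prefix: /22
Number of subnets: 2 = 2^1
New prefix = 22 - 1 = 21
Supernet: 65.205.40.0/21


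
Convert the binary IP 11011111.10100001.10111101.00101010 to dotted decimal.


11011111 = 223
10100001 = 161
10111101 = 189
00101010 = 42
IP: 223.161.189.42
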